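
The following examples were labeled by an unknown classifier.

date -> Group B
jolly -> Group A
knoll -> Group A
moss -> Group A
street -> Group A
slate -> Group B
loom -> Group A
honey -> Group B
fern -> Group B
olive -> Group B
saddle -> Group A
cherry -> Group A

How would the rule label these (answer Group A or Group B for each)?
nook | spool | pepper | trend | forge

Group A, Group A, Group A, Group B, Group B

All 'Group A' examples share one property — has a double letter — and every 'Group B' example lacks it.
nook — 'oo' doubled, hence Group A.
spool — 'oo' doubled, hence Group A.
pepper — 'pp' doubled, hence Group A.
trend — no doubled letter, hence Group B.
forge — no doubled letter, hence Group B.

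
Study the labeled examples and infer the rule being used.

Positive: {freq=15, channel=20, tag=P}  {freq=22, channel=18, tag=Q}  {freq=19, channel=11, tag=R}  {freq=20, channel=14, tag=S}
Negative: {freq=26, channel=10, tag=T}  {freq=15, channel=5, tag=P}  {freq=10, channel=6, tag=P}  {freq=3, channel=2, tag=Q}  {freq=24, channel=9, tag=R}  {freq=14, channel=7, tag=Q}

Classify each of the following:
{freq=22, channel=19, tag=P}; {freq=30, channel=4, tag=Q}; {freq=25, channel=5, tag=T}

One predicate separates the groups cleanly: channel ≥ 11.
{freq=22, channel=19, tag=P}: Positive (channel = 19). {freq=30, channel=4, tag=Q}: Negative (channel = 4). {freq=25, channel=5, tag=T}: Negative (channel = 5).

Positive, Negative, Negative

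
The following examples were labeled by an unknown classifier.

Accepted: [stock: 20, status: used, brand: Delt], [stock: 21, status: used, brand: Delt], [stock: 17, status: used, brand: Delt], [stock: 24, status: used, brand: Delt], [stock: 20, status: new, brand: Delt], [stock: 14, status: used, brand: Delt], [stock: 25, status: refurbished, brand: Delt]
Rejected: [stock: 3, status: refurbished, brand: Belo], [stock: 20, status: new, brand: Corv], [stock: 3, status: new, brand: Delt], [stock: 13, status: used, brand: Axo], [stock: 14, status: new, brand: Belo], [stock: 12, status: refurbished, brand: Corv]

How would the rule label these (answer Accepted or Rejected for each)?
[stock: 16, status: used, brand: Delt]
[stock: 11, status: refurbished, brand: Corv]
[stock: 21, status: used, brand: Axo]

The rule appears to be: brand is Delt AND stock ≥ 12.
[stock: 16, status: used, brand: Delt]: Accepted (brand is Delt, stock = 16).
[stock: 11, status: refurbished, brand: Corv]: Rejected (brand is Corv, stock = 11).
[stock: 21, status: used, brand: Axo]: Rejected (brand is Axo, stock = 21).

Accepted, Rejected, Rejected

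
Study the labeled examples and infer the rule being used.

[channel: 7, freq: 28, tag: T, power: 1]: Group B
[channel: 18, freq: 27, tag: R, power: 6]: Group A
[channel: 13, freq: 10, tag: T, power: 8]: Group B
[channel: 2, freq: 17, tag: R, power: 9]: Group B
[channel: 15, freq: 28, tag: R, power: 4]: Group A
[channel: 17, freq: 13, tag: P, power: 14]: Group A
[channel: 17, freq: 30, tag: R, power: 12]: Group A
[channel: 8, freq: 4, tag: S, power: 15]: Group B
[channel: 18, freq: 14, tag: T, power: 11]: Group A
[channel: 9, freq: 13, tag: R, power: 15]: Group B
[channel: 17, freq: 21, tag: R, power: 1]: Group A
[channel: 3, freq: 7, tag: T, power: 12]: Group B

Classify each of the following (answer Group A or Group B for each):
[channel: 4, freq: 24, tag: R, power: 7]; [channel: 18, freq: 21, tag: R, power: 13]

Group B, Group A

Every 'Group A' example satisfies: channel ≥ 15. None of the 'Group B' examples do.
Group B: [channel: 4, freq: 24, tag: R, power: 7], since channel = 4.
Group A: [channel: 18, freq: 21, tag: R, power: 13], since channel = 18.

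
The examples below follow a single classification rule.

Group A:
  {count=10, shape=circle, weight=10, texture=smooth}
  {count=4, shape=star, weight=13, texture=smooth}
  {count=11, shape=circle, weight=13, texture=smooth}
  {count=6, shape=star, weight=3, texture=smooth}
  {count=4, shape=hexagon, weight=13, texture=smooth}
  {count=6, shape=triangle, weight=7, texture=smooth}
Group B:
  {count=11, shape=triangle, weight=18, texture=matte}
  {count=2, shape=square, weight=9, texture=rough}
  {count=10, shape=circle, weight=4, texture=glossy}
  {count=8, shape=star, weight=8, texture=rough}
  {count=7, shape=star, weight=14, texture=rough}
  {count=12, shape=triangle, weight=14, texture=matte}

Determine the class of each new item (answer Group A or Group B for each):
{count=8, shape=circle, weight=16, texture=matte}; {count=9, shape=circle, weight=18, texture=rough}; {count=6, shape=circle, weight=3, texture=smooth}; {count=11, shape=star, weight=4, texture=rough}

Group B, Group B, Group A, Group B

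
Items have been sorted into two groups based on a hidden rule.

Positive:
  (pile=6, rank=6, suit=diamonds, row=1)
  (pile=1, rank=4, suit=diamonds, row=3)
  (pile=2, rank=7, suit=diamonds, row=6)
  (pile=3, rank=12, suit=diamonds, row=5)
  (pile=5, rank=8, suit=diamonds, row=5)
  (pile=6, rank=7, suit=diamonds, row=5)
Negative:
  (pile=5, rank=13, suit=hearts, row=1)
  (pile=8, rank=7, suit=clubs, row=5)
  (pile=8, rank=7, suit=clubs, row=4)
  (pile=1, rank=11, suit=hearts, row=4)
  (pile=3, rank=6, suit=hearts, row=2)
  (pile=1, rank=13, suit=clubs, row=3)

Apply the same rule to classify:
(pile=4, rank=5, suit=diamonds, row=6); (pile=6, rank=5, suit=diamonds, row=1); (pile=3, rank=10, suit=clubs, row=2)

Positive, Positive, Negative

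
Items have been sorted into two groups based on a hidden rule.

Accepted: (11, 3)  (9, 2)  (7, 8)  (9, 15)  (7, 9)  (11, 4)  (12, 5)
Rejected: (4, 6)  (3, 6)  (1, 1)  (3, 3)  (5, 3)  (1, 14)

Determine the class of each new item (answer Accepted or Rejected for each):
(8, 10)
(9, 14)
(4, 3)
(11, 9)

Accepted, Accepted, Rejected, Accepted

Rule: first ≥ 6. This holds for each 'Accepted' example and fails for each 'Rejected' one.
Accepted: (8, 10), since first 8.
Accepted: (9, 14), since first 9.
Rejected: (4, 3), since first 4.
Accepted: (11, 9), since first 11.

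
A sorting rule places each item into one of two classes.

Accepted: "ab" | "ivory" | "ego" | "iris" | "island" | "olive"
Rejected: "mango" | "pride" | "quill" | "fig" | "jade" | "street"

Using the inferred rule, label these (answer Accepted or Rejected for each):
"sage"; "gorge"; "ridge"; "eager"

Rejected, Rejected, Rejected, Accepted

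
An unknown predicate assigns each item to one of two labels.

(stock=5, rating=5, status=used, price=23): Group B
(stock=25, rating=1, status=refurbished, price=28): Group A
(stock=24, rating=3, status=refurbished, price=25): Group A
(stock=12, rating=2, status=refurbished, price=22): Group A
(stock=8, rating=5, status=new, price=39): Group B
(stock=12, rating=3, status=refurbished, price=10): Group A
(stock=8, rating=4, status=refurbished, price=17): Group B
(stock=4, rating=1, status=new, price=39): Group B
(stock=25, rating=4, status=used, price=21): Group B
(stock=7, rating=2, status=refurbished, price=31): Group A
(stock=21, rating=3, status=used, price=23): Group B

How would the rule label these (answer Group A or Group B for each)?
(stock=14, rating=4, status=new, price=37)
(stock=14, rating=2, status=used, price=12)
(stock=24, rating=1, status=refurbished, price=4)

One predicate separates the groups cleanly: status is refurbished AND rating ≤ 3.

Group B, Group B, Group A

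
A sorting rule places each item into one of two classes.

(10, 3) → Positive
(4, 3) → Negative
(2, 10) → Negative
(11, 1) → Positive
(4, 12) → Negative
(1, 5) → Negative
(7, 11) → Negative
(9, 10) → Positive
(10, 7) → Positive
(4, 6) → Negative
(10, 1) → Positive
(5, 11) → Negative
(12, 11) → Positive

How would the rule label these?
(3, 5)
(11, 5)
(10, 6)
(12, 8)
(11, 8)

Negative, Positive, Positive, Positive, Positive

The pattern is that an item is 'Positive' exactly when: first ≥ 9.
(3, 5): first 3, fails the rule → Negative.
(11, 5): first 11, matches → Positive.
(10, 6): first 10, matches → Positive.
(12, 8): first 12, matches → Positive.
(11, 8): first 11, matches → Positive.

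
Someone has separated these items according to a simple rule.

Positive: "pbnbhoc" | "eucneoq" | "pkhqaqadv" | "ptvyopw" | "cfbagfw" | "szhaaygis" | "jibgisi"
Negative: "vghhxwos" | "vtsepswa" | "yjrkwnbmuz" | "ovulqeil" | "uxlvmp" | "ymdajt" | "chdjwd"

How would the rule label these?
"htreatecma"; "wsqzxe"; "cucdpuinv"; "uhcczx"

Negative, Negative, Positive, Negative

'Positive' ⟺ odd length.
"htreatecma": length 10 — fails this test, so Negative.
"wsqzxe": length 6 — fails this test, so Negative.
"cucdpuinv": length 9 — checks out, so Positive.
"uhcczx": length 6 — fails this test, so Negative.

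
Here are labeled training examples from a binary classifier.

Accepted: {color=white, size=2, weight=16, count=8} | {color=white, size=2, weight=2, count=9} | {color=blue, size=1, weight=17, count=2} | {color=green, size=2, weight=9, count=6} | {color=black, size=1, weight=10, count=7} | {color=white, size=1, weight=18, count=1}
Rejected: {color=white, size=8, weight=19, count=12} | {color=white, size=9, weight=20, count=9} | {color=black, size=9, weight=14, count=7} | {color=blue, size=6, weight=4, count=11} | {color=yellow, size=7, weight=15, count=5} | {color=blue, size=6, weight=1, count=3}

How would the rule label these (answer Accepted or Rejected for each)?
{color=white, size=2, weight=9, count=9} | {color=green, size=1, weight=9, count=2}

Accepted, Accepted

All 'Accepted' examples share one property — size ≤ 2 — and every 'Rejected' example lacks it.
{color=white, size=2, weight=9, count=9}: size = 2, has this property → Accepted.
{color=green, size=1, weight=9, count=2}: size = 1, has this property → Accepted.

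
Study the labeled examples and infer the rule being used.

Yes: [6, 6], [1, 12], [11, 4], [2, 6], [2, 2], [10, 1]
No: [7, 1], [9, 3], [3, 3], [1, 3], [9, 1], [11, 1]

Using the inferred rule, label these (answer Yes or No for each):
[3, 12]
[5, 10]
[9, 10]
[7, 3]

Yes, Yes, Yes, No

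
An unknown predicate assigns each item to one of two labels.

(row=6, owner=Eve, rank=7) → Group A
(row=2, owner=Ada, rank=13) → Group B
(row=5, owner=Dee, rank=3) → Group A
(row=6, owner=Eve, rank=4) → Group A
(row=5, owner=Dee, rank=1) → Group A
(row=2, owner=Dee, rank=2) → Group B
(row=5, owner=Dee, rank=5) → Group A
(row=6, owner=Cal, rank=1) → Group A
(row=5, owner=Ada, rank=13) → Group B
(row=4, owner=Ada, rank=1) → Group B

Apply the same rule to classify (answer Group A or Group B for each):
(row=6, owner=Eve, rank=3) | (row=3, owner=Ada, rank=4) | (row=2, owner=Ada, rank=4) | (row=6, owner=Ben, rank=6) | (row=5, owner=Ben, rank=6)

Group A, Group B, Group B, Group A, Group A

'Group A' ⟺ row ≥ 5 AND rank ≤ 7.
(row=6, owner=Eve, rank=3) — row = 6, rank = 3, hence Group A.
(row=3, owner=Ada, rank=4) — row = 3, rank = 4, hence Group B.
(row=2, owner=Ada, rank=4) — row = 2, rank = 4, hence Group B.
(row=6, owner=Ben, rank=6) — row = 6, rank = 6, hence Group A.
(row=5, owner=Ben, rank=6) — row = 5, rank = 6, hence Group A.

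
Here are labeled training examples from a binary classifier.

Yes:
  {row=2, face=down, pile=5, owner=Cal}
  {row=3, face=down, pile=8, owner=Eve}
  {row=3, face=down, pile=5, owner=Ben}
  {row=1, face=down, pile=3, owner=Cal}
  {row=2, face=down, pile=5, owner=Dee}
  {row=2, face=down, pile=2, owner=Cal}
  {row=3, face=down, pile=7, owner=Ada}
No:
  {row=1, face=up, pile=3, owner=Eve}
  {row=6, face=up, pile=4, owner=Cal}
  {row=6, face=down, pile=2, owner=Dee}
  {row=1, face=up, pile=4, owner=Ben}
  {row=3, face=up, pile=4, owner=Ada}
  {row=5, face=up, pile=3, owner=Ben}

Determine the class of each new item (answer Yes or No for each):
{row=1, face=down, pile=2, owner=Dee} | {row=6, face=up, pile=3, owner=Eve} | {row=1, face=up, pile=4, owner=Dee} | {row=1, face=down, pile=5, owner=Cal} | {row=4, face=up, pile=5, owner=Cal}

The distinguishing property — face is down AND row ≤ 3 — holds for all the 'Yes' cases and none of the 'No' cases.
{row=1, face=down, pile=2, owner=Dee} → face is down, row = 1 → Yes. {row=6, face=up, pile=3, owner=Eve} → face is up, row = 6 → No. {row=1, face=up, pile=4, owner=Dee} → face is up, row = 1 → No. {row=1, face=down, pile=5, owner=Cal} → face is down, row = 1 → Yes. {row=4, face=up, pile=5, owner=Cal} → face is up, row = 4 → No.

Yes, No, No, Yes, No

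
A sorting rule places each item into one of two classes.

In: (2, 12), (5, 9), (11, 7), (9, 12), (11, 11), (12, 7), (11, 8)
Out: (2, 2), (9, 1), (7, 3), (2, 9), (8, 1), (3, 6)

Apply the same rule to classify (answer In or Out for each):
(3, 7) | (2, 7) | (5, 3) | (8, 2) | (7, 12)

Out, Out, Out, Out, In

Rule: sum ≥ 14. This holds for each 'In' example and fails for each 'Out' one.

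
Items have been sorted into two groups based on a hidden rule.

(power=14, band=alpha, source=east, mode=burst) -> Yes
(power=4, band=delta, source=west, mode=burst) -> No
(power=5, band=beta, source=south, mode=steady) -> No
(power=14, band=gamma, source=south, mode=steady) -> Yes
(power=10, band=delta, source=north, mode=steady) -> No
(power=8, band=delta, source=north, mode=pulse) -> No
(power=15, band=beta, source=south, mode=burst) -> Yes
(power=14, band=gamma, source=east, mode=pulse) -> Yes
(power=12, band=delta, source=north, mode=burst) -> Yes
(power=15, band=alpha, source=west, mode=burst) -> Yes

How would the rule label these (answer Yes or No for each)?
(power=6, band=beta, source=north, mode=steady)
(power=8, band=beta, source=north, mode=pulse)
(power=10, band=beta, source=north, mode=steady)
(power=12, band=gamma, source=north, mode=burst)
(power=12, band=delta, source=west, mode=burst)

No, No, No, Yes, Yes

The classifier is using: power ≥ 12.
(power=6, band=beta, source=north, mode=steady): power = 6 — fails the rule, so No. (power=8, band=beta, source=north, mode=pulse): power = 8 — fails the rule, so No. (power=10, band=beta, source=north, mode=steady): power = 10 — fails the rule, so No. (power=12, band=gamma, source=north, mode=burst): power = 12 — qualifies, so Yes. (power=12, band=delta, source=west, mode=burst): power = 12 — qualifies, so Yes.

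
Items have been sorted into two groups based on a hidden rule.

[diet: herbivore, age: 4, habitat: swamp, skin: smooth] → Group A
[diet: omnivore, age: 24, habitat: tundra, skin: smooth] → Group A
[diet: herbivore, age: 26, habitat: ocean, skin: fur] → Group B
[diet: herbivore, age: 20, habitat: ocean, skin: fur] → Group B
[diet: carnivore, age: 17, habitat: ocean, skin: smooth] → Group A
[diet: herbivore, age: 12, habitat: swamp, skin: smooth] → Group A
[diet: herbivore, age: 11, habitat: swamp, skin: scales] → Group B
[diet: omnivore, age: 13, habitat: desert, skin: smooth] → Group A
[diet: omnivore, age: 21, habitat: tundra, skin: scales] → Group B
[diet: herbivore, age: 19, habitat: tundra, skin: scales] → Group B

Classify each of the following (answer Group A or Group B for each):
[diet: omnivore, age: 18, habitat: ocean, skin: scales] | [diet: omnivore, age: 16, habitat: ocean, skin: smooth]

'Group A' ⟺ skin is smooth.

Group B, Group A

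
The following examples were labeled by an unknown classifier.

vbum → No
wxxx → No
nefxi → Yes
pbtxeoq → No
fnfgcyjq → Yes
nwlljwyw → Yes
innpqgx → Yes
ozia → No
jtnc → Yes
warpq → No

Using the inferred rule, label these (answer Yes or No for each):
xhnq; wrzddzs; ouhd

The rule appears to be: contains 'n'.

Yes, No, No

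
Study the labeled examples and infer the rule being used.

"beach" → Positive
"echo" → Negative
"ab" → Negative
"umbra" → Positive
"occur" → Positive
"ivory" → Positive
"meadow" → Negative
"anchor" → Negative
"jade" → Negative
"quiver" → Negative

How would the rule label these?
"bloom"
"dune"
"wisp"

Positive, Negative, Negative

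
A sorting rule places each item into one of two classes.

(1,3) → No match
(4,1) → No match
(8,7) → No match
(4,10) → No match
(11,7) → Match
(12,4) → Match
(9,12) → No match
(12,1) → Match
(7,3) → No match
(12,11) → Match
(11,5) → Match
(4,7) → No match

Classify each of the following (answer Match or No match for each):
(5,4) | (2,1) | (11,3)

The distinguishing property — first ≥ 10 — holds for all the 'Match' cases and none of the 'No match' cases.
(5,4) — first 5, hence No match.
(2,1) — first 2, hence No match.
(11,3) — first 11, hence Match.

No match, No match, Match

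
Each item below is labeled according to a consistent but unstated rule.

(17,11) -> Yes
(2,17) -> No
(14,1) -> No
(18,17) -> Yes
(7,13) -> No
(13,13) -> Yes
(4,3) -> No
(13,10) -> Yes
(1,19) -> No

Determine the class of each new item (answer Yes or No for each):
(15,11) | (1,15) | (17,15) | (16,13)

The rule appears to be: sum ≥ 23.
(15,11) → 15+11 = 26 → Yes. (1,15) → 1+15 = 16 → No. (17,15) → 17+15 = 32 → Yes. (16,13) → 16+13 = 29 → Yes.

Yes, No, Yes, Yes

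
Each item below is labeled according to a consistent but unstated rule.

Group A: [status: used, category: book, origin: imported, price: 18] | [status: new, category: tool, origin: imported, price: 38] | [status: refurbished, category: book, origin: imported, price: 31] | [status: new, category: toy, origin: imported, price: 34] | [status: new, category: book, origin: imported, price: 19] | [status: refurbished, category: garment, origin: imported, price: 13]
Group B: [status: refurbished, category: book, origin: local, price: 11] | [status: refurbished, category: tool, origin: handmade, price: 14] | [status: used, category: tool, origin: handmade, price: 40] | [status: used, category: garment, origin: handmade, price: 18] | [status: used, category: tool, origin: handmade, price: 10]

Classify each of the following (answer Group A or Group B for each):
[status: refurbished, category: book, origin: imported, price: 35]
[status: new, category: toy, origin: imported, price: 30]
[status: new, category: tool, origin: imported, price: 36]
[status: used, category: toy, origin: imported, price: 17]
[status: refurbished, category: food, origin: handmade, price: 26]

Comparing the two groups points to one rule — origin is imported.
Group A: [status: refurbished, category: book, origin: imported, price: 35], since origin is imported. Group A: [status: new, category: toy, origin: imported, price: 30], since origin is imported. Group A: [status: new, category: tool, origin: imported, price: 36], since origin is imported. Group A: [status: used, category: toy, origin: imported, price: 17], since origin is imported. Group B: [status: refurbished, category: food, origin: handmade, price: 26], since origin is handmade.

Group A, Group A, Group A, Group A, Group B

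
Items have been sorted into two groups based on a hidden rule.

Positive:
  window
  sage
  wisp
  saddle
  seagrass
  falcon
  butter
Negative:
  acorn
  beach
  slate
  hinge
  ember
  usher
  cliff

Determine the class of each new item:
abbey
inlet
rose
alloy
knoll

Negative, Negative, Positive, Negative, Negative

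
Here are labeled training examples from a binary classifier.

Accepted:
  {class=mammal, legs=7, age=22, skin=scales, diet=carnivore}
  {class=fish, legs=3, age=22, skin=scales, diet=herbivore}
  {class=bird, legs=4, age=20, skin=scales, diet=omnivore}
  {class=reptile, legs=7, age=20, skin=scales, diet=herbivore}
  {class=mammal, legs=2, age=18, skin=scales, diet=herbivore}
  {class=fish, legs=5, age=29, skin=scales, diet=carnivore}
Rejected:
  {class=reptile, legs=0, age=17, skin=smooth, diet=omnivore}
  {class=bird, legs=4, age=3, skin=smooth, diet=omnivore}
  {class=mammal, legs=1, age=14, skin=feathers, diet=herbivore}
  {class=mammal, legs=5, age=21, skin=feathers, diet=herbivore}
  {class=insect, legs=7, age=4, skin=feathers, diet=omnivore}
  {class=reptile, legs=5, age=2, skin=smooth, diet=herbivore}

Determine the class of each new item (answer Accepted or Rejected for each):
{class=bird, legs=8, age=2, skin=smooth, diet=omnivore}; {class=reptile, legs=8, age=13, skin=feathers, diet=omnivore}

Rejected, Rejected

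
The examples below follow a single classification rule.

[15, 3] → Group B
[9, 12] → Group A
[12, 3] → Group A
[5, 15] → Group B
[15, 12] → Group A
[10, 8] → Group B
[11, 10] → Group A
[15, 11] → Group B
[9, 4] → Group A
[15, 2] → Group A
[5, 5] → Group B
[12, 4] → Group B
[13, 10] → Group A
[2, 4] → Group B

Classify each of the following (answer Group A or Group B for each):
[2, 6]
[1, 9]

Group B, Group B

Every 'Group A' example satisfies: sum is odd. None of the 'Group B' examples do.
[2, 6] → 2+6 = 8 → Group B. [1, 9] → 1+9 = 10 → Group B.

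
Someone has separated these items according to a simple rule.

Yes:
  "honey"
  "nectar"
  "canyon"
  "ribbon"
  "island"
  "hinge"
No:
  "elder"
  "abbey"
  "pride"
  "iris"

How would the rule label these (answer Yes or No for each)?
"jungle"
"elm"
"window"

The common property of the 'Yes' items is: contains 'n'. No 'No' item has it.

Yes, No, Yes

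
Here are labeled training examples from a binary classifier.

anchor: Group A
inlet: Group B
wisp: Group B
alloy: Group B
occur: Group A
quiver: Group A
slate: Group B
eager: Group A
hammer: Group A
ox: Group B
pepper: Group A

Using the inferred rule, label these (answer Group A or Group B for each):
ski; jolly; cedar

Group B, Group B, Group A

A rule that fits every label: contains 'r' — true of each 'Group A' example, false of each 'Group B' one.
ski: no 'r' — does not fit, so Group B. jolly: no 'r' — does not fit, so Group B. cedar: has 'r' — matches, so Group A.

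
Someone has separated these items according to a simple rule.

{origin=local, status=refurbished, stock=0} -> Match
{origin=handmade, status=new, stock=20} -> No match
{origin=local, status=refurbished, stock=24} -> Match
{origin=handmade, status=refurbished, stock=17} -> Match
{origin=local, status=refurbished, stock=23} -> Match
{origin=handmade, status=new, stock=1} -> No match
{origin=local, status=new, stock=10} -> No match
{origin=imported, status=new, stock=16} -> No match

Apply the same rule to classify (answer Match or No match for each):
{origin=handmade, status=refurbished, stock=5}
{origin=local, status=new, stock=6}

Match, No match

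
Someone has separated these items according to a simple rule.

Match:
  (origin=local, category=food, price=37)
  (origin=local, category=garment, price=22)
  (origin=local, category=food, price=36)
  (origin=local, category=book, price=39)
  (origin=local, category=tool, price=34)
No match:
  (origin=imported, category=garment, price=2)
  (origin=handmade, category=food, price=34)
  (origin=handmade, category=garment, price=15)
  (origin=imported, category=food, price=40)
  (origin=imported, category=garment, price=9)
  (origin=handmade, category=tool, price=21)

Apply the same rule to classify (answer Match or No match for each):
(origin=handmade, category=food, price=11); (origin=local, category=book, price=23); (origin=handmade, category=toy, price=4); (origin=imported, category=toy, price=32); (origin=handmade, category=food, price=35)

The pattern is that an item is 'Match' exactly when: origin is local.

No match, Match, No match, No match, No match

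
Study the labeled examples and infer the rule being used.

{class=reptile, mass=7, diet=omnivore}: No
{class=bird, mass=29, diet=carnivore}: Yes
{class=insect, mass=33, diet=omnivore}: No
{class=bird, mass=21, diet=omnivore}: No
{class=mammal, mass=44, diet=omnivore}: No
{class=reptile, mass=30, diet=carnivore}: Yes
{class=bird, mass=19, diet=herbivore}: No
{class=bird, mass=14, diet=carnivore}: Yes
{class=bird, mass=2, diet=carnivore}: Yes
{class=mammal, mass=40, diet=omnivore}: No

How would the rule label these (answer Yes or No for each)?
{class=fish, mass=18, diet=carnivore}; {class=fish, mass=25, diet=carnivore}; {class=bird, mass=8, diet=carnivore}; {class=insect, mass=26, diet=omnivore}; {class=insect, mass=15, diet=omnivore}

Yes, Yes, Yes, No, No

A rule that fits every label: diet is carnivore — true of each 'Yes' example, false of each 'No' one.
{class=fish, mass=18, diet=carnivore}: diet is carnivore, passes → Yes.
{class=fish, mass=25, diet=carnivore}: diet is carnivore, passes → Yes.
{class=bird, mass=8, diet=carnivore}: diet is carnivore, passes → Yes.
{class=insect, mass=26, diet=omnivore}: diet is omnivore, does not fit → No.
{class=insect, mass=15, diet=omnivore}: diet is omnivore, does not fit → No.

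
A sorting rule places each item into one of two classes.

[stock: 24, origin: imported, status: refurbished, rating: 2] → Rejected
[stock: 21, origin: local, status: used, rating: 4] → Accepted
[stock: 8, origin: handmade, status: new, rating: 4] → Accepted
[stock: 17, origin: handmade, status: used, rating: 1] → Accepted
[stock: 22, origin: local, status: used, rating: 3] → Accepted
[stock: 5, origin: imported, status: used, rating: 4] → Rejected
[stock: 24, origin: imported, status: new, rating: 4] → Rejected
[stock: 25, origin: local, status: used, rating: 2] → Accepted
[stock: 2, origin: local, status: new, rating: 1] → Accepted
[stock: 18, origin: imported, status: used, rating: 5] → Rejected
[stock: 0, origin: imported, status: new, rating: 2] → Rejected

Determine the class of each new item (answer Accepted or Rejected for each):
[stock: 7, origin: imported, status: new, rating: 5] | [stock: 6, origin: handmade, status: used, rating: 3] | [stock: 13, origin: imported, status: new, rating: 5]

Rejected, Accepted, Rejected

The common property of the 'Accepted' items is: origin is not imported. No 'Rejected' item has it.
Rejected: [stock: 7, origin: imported, status: new, rating: 5], since origin is imported. Accepted: [stock: 6, origin: handmade, status: used, rating: 3], since origin is handmade. Rejected: [stock: 13, origin: imported, status: new, rating: 5], since origin is imported.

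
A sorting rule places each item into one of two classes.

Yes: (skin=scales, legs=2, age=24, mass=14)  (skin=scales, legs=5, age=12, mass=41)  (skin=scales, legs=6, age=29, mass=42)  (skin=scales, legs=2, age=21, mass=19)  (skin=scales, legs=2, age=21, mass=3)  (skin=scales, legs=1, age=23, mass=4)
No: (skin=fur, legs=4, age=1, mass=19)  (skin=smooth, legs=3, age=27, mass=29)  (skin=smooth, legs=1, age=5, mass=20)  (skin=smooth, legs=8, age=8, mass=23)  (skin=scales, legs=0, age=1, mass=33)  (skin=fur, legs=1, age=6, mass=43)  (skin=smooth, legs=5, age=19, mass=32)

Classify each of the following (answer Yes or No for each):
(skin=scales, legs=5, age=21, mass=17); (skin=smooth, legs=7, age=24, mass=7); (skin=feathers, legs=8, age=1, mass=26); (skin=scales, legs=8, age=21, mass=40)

Yes, No, No, Yes

'Yes' ⟺ skin is scales AND age ≥ 5.
Yes: (skin=scales, legs=5, age=21, mass=17), since skin is scales, age = 21.
No: (skin=smooth, legs=7, age=24, mass=7), since skin is smooth, age = 24.
No: (skin=feathers, legs=8, age=1, mass=26), since skin is feathers, age = 1.
Yes: (skin=scales, legs=8, age=21, mass=40), since skin is scales, age = 21.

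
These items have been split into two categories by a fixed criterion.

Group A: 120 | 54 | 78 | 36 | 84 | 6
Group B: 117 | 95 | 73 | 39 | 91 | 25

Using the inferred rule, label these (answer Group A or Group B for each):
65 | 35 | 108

Group B, Group B, Group A

The common property of the 'Group A' items is: even. No 'Group B' item has it.
65: 65 is odd — lacks this property, so Group B.
35: 35 is odd — lacks this property, so Group B.
108: 108 is even — passes, so Group A.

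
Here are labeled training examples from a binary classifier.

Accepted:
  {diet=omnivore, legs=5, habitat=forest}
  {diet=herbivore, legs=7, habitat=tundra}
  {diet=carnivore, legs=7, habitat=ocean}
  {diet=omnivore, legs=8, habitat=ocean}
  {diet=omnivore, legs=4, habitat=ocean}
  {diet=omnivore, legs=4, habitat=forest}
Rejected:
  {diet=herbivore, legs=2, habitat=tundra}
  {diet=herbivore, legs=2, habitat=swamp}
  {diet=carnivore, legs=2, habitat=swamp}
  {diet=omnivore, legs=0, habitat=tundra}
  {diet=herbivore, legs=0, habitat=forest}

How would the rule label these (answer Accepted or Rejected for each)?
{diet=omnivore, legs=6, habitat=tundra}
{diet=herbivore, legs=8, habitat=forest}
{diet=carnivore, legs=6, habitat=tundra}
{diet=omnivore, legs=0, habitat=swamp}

Accepted, Accepted, Accepted, Rejected

Rule: legs ≥ 4. This holds for each 'Accepted' example and fails for each 'Rejected' one.
{diet=omnivore, legs=6, habitat=tundra} → legs = 6 → Accepted.
{diet=herbivore, legs=8, habitat=forest} → legs = 8 → Accepted.
{diet=carnivore, legs=6, habitat=tundra} → legs = 6 → Accepted.
{diet=omnivore, legs=0, habitat=swamp} → legs = 0 → Rejected.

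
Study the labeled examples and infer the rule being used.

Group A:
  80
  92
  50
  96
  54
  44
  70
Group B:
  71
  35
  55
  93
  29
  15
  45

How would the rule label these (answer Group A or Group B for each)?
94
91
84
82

Looking at the examples, the only property every 'Group A' case has and every 'Group B' case lacks is: even.
94: Group A (94 is even).
91: Group B (91 is odd).
84: Group A (84 is even).
82: Group A (82 is even).

Group A, Group B, Group A, Group A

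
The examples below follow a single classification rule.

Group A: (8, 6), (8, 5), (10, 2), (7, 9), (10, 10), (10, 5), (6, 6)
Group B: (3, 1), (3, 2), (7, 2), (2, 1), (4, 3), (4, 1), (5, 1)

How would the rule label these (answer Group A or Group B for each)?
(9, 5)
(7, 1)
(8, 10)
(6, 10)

Group A, Group B, Group A, Group A

'Group A' ⟺ sum ≥ 12.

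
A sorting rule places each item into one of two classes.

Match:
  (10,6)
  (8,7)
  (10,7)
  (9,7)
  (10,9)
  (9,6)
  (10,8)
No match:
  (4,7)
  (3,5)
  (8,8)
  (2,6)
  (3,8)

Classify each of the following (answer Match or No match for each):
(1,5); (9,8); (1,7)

The common property of the 'Match' items is: first > second. No 'No match' item has it.
(1,5) — 1 < 5, hence No match.
(9,8) — 9 > 8, hence Match.
(1,7) — 1 < 7, hence No match.

No match, Match, No match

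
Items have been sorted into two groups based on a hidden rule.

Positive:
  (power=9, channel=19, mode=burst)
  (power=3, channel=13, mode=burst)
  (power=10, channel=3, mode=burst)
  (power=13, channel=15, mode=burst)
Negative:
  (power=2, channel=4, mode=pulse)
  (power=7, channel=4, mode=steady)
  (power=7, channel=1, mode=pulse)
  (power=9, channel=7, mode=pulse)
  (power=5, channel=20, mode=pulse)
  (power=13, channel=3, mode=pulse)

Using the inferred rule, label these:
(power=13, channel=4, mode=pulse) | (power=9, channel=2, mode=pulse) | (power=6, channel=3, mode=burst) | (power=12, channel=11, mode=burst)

Negative, Negative, Positive, Positive

The distinguishing property — mode is burst — holds for all the 'Positive' cases and none of the 'Negative' cases.
(power=13, channel=4, mode=pulse): Negative (mode is pulse).
(power=9, channel=2, mode=pulse): Negative (mode is pulse).
(power=6, channel=3, mode=burst): Positive (mode is burst).
(power=12, channel=11, mode=burst): Positive (mode is burst).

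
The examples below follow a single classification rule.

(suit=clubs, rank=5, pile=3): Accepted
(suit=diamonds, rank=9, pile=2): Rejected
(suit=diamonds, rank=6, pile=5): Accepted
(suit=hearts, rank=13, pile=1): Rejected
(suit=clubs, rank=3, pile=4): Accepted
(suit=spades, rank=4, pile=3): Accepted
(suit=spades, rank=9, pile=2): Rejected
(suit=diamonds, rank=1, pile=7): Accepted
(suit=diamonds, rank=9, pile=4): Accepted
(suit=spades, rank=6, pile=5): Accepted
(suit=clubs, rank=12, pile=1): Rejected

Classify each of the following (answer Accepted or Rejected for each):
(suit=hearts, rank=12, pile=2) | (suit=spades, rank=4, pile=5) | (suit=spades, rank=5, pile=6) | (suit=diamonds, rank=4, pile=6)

Rejected, Accepted, Accepted, Accepted

'Accepted' ⟺ pile ≥ 3.
(suit=hearts, rank=12, pile=2): pile = 2, fails this test → Rejected.
(suit=spades, rank=4, pile=5): pile = 5, satisfies this → Accepted.
(suit=spades, rank=5, pile=6): pile = 6, satisfies this → Accepted.
(suit=diamonds, rank=4, pile=6): pile = 6, satisfies this → Accepted.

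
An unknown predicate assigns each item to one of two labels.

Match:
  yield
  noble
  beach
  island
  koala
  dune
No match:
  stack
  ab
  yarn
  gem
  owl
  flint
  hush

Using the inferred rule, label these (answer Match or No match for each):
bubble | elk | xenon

Match, No match, Match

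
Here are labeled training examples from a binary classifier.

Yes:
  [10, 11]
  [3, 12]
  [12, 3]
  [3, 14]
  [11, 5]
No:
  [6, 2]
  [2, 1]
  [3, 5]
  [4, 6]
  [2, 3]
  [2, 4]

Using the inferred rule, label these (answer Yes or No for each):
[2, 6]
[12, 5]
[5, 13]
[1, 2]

No, Yes, Yes, No

The pattern is that an item is 'Yes' exactly when: sum ≥ 15.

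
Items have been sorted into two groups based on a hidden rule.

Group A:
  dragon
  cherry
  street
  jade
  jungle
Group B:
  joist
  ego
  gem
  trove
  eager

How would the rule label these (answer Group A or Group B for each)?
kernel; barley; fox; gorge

Group A, Group A, Group B, Group B

Rule: even length. This holds for each 'Group A' example and fails for each 'Group B' one.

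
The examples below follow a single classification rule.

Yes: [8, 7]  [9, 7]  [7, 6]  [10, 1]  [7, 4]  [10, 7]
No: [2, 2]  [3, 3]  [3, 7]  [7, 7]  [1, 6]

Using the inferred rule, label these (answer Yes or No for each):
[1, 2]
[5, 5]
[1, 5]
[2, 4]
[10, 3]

No, No, No, No, Yes

'Yes' ⟺ first > second.
[1, 2]: No (1 < 2).
[5, 5]: No (5 = 5).
[1, 5]: No (1 < 5).
[2, 4]: No (2 < 4).
[10, 3]: Yes (10 > 3).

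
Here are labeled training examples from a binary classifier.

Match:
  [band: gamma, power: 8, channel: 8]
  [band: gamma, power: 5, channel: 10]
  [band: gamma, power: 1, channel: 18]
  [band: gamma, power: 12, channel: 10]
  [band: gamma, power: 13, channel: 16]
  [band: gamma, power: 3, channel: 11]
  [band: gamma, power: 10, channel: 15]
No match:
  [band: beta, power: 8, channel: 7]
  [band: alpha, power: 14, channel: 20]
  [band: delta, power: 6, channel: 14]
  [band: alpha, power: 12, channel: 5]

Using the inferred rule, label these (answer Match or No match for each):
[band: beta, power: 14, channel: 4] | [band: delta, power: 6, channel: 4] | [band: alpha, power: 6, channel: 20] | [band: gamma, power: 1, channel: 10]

No match, No match, No match, Match

One predicate separates the groups cleanly: band is gamma.
[band: beta, power: 14, channel: 4] — band is beta, hence No match. [band: delta, power: 6, channel: 4] — band is delta, hence No match. [band: alpha, power: 6, channel: 20] — band is alpha, hence No match. [band: gamma, power: 1, channel: 10] — band is gamma, hence Match.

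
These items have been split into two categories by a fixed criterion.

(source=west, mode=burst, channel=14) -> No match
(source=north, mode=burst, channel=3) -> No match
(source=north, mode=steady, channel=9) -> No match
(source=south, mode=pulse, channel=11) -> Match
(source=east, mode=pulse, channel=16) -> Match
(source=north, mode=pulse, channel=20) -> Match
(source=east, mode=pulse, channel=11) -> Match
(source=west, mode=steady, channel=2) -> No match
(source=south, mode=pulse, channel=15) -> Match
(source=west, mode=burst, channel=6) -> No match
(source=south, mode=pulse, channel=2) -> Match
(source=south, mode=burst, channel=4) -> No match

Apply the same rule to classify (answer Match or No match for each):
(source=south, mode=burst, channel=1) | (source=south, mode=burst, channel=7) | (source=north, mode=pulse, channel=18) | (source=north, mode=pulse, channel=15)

Comparing the two groups points to one rule — mode is pulse.

No match, No match, Match, Match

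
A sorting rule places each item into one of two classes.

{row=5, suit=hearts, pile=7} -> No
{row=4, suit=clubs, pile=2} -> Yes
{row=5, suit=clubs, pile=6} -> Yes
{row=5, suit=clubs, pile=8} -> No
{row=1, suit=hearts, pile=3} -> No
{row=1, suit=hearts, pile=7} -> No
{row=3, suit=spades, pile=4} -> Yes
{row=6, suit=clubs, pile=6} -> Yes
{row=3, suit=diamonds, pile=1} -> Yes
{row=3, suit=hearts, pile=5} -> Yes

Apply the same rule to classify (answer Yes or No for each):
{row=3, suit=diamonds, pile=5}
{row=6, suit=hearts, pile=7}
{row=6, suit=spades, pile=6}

A rule that fits every label: pile ≤ 6 AND row ≥ 3 — true of each 'Yes' example, false of each 'No' one.
{row=3, suit=diamonds, pile=5} → pile = 5, row = 3 → Yes. {row=6, suit=hearts, pile=7} → pile = 7, row = 6 → No. {row=6, suit=spades, pile=6} → pile = 6, row = 6 → Yes.

Yes, No, Yes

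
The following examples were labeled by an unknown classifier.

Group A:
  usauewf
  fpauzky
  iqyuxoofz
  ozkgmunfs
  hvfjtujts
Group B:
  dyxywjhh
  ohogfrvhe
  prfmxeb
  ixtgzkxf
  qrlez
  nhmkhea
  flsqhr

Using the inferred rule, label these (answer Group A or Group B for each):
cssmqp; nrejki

The common property of the 'Group A' items is: contains 'u'. No 'Group B' item has it.

Group B, Group B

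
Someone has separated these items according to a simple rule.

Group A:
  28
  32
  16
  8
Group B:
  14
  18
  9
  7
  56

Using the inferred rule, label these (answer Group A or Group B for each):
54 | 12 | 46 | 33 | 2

Group B, Group A, Group B, Group B, Group B

The common property of the 'Group A' items is: multiple of 4 AND at most 32. No 'Group B' item has it.
54: 54 = 4·13 + 2, 54 > 32 — fails this test, so Group B.
12: 12 = 4·3, 12 ≤ 32 — matches, so Group A.
46: 46 = 4·11 + 2, 46 > 32 — fails this test, so Group B.
33: 33 = 4·8 + 1, 33 > 32 — fails this test, so Group B.
2: 2 = 4·0 + 2, 2 ≤ 32 — fails this test, so Group B.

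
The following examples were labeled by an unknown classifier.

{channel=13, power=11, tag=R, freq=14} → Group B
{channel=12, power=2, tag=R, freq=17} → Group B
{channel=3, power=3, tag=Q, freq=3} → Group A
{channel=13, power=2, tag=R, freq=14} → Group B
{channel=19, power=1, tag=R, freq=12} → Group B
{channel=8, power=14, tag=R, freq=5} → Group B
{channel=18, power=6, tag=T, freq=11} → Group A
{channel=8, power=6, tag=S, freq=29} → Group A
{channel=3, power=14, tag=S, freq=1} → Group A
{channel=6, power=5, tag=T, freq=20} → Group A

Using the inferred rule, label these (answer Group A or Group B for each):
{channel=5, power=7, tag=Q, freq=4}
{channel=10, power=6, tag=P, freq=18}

Group A, Group A

One predicate separates the groups cleanly: tag is not R.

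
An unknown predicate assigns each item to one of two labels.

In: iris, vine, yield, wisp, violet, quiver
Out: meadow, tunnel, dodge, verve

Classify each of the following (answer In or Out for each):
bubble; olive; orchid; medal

The distinguishing property — contains 'i' — holds for all the 'In' cases and none of the 'Out' cases.
bubble: no 'i', does not pass → Out. olive: has 'i', checks out → In. orchid: has 'i', checks out → In. medal: no 'i', does not pass → Out.

Out, In, In, Out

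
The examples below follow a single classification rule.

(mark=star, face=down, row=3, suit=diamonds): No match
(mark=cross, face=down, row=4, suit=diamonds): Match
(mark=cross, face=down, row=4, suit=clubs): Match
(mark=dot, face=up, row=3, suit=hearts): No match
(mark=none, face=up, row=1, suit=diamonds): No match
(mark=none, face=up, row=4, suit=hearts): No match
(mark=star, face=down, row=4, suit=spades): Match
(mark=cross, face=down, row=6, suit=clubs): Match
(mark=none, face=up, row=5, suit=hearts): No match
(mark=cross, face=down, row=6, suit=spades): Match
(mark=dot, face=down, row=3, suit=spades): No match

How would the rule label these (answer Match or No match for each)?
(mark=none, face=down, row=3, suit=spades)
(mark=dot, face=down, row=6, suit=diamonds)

The common property of the 'Match' items is: face is down AND row ≥ 4. No 'No match' item has it.
(mark=none, face=down, row=3, suit=spades) → face is down, row = 3 → No match.
(mark=dot, face=down, row=6, suit=diamonds) → face is down, row = 6 → Match.

No match, Match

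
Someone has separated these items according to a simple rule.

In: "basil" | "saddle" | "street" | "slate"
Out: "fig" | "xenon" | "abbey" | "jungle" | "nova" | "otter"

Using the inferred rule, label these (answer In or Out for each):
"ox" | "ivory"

The distinguishing property — contains 's' — holds for all the 'In' cases and none of the 'Out' cases.
Out: "ox", since no 's'. Out: "ivory", since no 's'.

Out, Out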